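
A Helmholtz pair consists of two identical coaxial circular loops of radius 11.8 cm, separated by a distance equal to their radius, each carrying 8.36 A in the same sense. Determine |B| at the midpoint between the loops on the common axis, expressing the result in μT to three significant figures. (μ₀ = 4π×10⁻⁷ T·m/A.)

B ≈ 63.7 μT

Each loop contributes B = μ₀IR²/[2(R²+z²)^(3/2)] on the axis, with z measured from that loop.
Loop 1 (z = 0.059 m): B₁ = 3.19×10⁻⁵ T. Loop 2 (z = 0.059 m): B₂ = 3.19×10⁻⁵ T.
The fields add: B = B₁ + B₂ = 6.37×10⁻⁵ T.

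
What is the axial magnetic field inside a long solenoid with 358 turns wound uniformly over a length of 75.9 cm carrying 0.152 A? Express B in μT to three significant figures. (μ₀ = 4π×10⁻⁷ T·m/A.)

Inside a long solenoid, B = μ₀nI with n = 471.7 turns/m.
B = 4π×10⁻⁷ × 471.7 × 0.152 = 9.01×10⁻⁵ T.

B ≈ 90.1 μT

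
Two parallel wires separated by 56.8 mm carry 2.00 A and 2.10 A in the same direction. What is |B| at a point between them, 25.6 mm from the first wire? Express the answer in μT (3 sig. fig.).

Each long wire gives B = μ₀I/(2πd). Distances are d₁ = 0.0256 m and d₂ = 0.0312 m.
B₁ = 1.56×10⁻⁵ T, B₂ = 1.35×10⁻⁵ T.
Between parallel currents the two contributions point in opposite directions, so they subtract. B = |B₁ − B₂| = |1.56×10⁻⁵ − 1.35×10⁻⁵| = 2.16×10⁻⁶ T.

B ≈ 2.16 μT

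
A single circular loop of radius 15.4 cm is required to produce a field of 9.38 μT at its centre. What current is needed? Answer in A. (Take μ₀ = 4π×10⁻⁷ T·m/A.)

I ≈ 2.30 A

At the centre of a circular loop B = μ₀I/(2R), so I = 2RB/μ₀.
With R = 0.154 m, I = 2 × 0.154 × 9.38×10⁻⁶ / (4π×10⁻⁷) = 2.30 A.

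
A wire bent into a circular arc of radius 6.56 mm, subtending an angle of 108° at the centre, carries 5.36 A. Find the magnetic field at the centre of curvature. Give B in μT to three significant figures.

B ≈ 154 μT

The Biot–Savart field of a circular arc at its centre is B = μ₀Iφ/(4πR), with φ = 1.885 rad.
B = (4π×10⁻⁷ × 5.36 × 1.885) / (4π × 0.00656) = 1.54×10⁻⁴ T.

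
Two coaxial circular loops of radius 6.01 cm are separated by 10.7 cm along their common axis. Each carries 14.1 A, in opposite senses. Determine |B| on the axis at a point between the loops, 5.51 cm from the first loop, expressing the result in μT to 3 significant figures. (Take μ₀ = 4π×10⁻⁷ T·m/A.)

B ≈ 4.87 μT

Each loop contributes B = μ₀IR²/[2(R²+z²)^(3/2)] on the axis, with z measured from that loop.
Loop 1 (z = 0.0551 m): B₁ = 5.90×10⁻⁵ T. Loop 2 (z = 0.0519 m): B₂ = 6.39×10⁻⁵ T.
The fields oppose: B = |B₁ − B₂| = 4.87×10⁻⁶ T.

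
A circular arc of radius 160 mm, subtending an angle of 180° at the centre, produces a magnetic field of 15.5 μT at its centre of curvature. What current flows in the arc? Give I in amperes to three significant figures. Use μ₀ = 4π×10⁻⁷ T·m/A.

I ≈ 7.89 A

For a circular arc, B = μ₀Iφ/(4πR) with φ in radians; here φ = 3.142 rad.
So I = 4πRB/(μ₀φ) = 4π × 0.16 × 1.55×10⁻⁵ / (4π×10⁻⁷ × 3.142) = 7.89 A.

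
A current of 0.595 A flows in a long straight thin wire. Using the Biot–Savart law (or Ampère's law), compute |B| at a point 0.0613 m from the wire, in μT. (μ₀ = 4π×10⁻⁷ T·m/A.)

B ≈ 1.94 μT

For an infinitely long straight wire, B = μ₀I/(2πd).
B = (4π×10⁻⁷ × 0.595) / (2π × 0.0613) = 1.94×10⁻⁶ T.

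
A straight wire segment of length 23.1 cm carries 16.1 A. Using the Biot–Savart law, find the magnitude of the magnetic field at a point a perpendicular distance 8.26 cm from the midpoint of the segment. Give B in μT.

For a finite straight segment, B = (μ₀I/4πd)(sinθ₁ + sinθ₂), where θ₁, θ₂ are the angles from the perpendicular to each end.
The perpendicular from the point meets the wire at its midpoint, so each end is L/2 = 0.1155 m away along the wire.
sinθ₁ = 0.1155/√(0.1155²+0.0826²) = 0.8134; sinθ₂ = 0.1155/√(0.1155²+0.0826²) = 0.8134.
B = (4π×10⁻⁷ × 16.1) / (4π × 0.0826) × (0.8134 + 0.8134) = 3.17×10⁻⁵ T.

B ≈ 31.7 μT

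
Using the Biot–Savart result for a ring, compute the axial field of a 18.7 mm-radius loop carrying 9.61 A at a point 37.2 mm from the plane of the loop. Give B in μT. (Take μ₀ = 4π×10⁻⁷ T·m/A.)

B ≈ 29.3 μT

On the axis of a circular loop, B = μ₀IR² / [2(R²+z²)^(3/2)].
R² + z² = (0.0187)² + (0.0372)² = 0.001734 m², and (R²+z²)^(3/2) = 7.22×10⁻⁵ m³.
B = (4π×10⁻⁷ × 9.61 × 0.0003497) / (2 × 7.22×10⁻⁵) = 2.93×10⁻⁵ T.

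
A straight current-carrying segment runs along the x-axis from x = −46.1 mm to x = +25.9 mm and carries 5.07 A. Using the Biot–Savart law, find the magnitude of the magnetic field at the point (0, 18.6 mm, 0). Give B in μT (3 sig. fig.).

B ≈ 47.4 μT

For a finite straight segment, B = (μ₀I/4πd)(sinθ₁ + sinθ₂), where θ₁, θ₂ are the angles from the perpendicular to each end.
The perpendicular distance is d = 0.0186 m; the end-offsets along the wire are a = 0.0461 m and b = 0.0259 m.
sinθ₁ = 0.0461/√(0.0461²+0.0186²) = 0.9274; sinθ₂ = 0.0259/√(0.0259²+0.0186²) = 0.8122.
B = (4π×10⁻⁷ × 5.07) / (4π × 0.0186) × (0.9274 + 0.8122) = 4.74×10⁻⁵ T.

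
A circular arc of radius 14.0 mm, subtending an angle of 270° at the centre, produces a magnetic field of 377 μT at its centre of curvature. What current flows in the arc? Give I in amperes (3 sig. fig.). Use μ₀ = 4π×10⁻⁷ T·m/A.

For a circular arc, B = μ₀Iφ/(4πR) with φ in radians; here φ = 4.712 rad.
So I = 4πRB/(μ₀φ) = 4π × 0.014 × 3.77×10⁻⁴ / (4π×10⁻⁷ × 4.712) = 11.2 A.

I ≈ 11.2 A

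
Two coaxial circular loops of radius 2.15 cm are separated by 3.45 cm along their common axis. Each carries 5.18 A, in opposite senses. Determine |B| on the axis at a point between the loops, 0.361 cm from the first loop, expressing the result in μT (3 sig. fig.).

B ≈ 117 μT

Each loop contributes B = μ₀IR²/[2(R²+z²)^(3/2)] on the axis, with z measured from that loop.
Loop 1 (z = 0.00361 m): B₁ = 1.45×10⁻⁴ T. Loop 2 (z = 0.03089 m): B₂ = 2.82×10⁻⁵ T.
The fields oppose: B = |B₁ − B₂| = 1.17×10⁻⁴ T.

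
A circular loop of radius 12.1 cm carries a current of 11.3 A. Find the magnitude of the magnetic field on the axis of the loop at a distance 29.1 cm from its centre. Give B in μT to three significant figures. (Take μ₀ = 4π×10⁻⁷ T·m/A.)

B ≈ 3.32 μT

On the axis of a circular loop, B = μ₀IR² / [2(R²+z²)^(3/2)].
R² + z² = (0.121)² + (0.291)² = 0.09932 m², and (R²+z²)^(3/2) = 3.13×10⁻² m³.
B = (4π×10⁻⁷ × 11.3 × 0.01464) / (2 × 3.13×10⁻²) = 3.32×10⁻⁶ T.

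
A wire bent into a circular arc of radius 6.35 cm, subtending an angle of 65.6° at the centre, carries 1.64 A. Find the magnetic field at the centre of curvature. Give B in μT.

The Biot–Savart field of a circular arc at its centre is B = μ₀Iφ/(4πR), with φ = 1.145 rad.
B = (4π×10⁻⁷ × 1.64 × 1.145) / (4π × 0.0635) = 2.96×10⁻⁶ T.

B ≈ 2.96 μT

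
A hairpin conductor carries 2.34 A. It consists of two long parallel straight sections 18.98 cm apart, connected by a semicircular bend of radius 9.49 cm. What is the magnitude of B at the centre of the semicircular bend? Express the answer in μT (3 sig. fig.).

The semicircular arc contributes B_arc = μ₀I·π/(4πR) = μ₀I/(4R) = 7.75×10⁻⁶ T.
Each semi-infinite lead is at perpendicular distance R = 0.0949 m from the centre, with the perpendicular foot at its near end, so it contributes μ₀I/(4πR); both point the same way, together 4.93×10⁻⁶ T.
Arc and leads all point the same direction: B = 7.75×10⁻⁶ + 4.93×10⁻⁶ = 1.27×10⁻⁵ T.

B ≈ 12.7 μT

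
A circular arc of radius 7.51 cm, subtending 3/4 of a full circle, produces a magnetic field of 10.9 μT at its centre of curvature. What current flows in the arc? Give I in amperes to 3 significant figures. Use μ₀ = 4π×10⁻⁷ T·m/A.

For a circular arc, B = μ₀Iφ/(4πR) with φ in radians; here φ = 4.712 rad.
So I = 4πRB/(μ₀φ) = 4π × 0.0751 × 1.09×10⁻⁵ / (4π×10⁻⁷ × 4.712) = 1.74 A.

I ≈ 1.74 A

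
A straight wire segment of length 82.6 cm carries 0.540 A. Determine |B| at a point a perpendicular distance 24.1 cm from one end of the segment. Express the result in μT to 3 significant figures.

For a finite straight segment, B = (μ₀I/4πd)(sinθ₁ + sinθ₂), where θ₁, θ₂ are the angles from the perpendicular to each end.
The perpendicular foot is at one end, so the two end-offsets along the wire are 0 and L = 0.826 m.
sinθ₁ = 0/√(0²+0.241²) = 0.0000; sinθ₂ = 0.826/√(0.826²+0.241²) = 0.9600.
B = (4π×10⁻⁷ × 0.540) / (4π × 0.241) × (0.0000 + 0.9600) = 2.15×10⁻⁷ T.

B ≈ 0.215 μT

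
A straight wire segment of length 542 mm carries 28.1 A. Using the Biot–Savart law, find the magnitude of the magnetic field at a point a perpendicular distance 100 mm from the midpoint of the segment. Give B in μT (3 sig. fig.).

For a finite straight segment, B = (μ₀I/4πd)(sinθ₁ + sinθ₂), where θ₁, θ₂ are the angles from the perpendicular to each end.
The perpendicular from the point meets the wire at its midpoint, so each end is L/2 = 0.271 m away along the wire.
sinθ₁ = 0.271/√(0.271²+0.1²) = 0.9382; sinθ₂ = 0.271/√(0.271²+0.1²) = 0.9382.
B = (4π×10⁻⁷ × 28.1) / (4π × 0.1) × (0.9382 + 0.9382) = 5.27×10⁻⁵ T.

B ≈ 52.7 μT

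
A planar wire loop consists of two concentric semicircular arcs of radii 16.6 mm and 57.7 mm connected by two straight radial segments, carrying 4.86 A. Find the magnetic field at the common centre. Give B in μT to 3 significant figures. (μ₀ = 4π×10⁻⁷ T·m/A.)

B ≈ 65.5 μT

The radial connectors point toward the centre, so dl × r̂ = 0 and they contribute nothing.
Each semicircle gives μ₀I/(4R): inner arc 9.20×10⁻⁵ T, outer arc 2.65×10⁻⁵ T.
The two arcs carry current in opposite angular senses, so their fields oppose: B = |9.20×10⁻⁵ − 2.65×10⁻⁵| = 6.55×10⁻⁵ T.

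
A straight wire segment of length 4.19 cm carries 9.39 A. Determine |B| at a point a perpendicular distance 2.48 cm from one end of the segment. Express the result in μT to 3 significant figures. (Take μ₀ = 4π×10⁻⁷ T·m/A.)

B ≈ 32.6 μT

For a finite straight segment, B = (μ₀I/4πd)(sinθ₁ + sinθ₂), where θ₁, θ₂ are the angles from the perpendicular to each end.
The perpendicular foot is at one end, so the two end-offsets along the wire are 0 and L = 0.0419 m.
sinθ₁ = 0/√(0²+0.0248²) = 0.0000; sinθ₂ = 0.0419/√(0.0419²+0.0248²) = 0.8606.
B = (4π×10⁻⁷ × 9.39) / (4π × 0.0248) × (0.0000 + 0.8606) = 3.26×10⁻⁵ T.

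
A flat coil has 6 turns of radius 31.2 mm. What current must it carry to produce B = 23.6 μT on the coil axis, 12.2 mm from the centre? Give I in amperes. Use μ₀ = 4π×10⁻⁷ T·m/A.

I ≈ 0.242 A

For an N-turn coil, B = Nμ₀IR²/[2(R²+z²)^(3/2)] with R = 0.0312 m, z = 0.0122 m, so I = 2B(R²+z²)^(3/2)/(Nμ₀R²) = 2 × 2.36×10⁻⁵ × 3.76×10⁻⁵ / (6 × 4π×10⁻⁷ × 0.0009734) = 0.242 A.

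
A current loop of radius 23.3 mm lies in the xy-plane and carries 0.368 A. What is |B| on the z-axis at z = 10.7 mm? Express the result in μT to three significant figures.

On the axis of a circular loop, B = μ₀IR² / [2(R²+z²)^(3/2)].
R² + z² = (0.0233)² + (0.0107)² = 0.0006574 m², and (R²+z²)^(3/2) = 1.69×10⁻⁵ m³.
B = (4π×10⁻⁷ × 0.368 × 0.0005429) / (2 × 1.69×10⁻⁵) = 7.45×10⁻⁶ T.

B ≈ 7.45 μT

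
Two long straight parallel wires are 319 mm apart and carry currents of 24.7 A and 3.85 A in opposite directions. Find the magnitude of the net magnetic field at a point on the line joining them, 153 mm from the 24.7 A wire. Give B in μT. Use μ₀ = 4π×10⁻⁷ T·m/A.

B ≈ 36.9 μT

Each long wire gives B = μ₀I/(2πd). Distances are d₁ = 0.153 m and d₂ = 0.166 m.
B₁ = 3.23×10⁻⁵ T, B₂ = 4.64×10⁻⁶ T.
Between antiparallel currents both contributions point the same way, so they add. B = B₁ + B₂ = 3.23×10⁻⁵ + 4.64×10⁻⁶ = 3.69×10⁻⁵ T.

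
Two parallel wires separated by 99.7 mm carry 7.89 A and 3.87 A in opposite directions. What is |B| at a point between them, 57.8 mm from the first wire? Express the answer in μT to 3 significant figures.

Each long wire gives B = μ₀I/(2πd). Distances are d₁ = 0.0578 m and d₂ = 0.0419 m.
B₁ = 2.73×10⁻⁵ T, B₂ = 1.85×10⁻⁵ T.
Between antiparallel currents both contributions point the same way, so they add. B = B₁ + B₂ = 2.73×10⁻⁵ + 1.85×10⁻⁵ = 4.58×10⁻⁵ T.

B ≈ 45.8 μT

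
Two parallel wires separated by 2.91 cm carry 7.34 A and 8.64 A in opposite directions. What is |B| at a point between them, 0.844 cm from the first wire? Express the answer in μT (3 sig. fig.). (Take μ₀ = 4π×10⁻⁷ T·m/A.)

B ≈ 258 μT

Each long wire gives B = μ₀I/(2πd). Distances are d₁ = 0.00844 m and d₂ = 0.02066 m.
B₁ = 1.74×10⁻⁴ T, B₂ = 8.36×10⁻⁵ T.
Between antiparallel currents both contributions point the same way, so they add. B = B₁ + B₂ = 1.74×10⁻⁴ + 8.36×10⁻⁵ = 2.58×10⁻⁴ T.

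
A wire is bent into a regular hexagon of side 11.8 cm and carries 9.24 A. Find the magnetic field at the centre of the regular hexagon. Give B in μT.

B ≈ 54.3 μT

Each side is a finite straight segment at perpendicular distance d = a/(2 tan(π/6)) = 0.1022 m from the centre, with end-angles ±π/6.
One side contributes B₁ = (μ₀I/4πd)·2 sin(π/6) = 9.04×10⁻⁶ T.
All 6 sides add in the same direction: B = 6 × 9.04×10⁻⁶ = 5.43×10⁻⁵ T.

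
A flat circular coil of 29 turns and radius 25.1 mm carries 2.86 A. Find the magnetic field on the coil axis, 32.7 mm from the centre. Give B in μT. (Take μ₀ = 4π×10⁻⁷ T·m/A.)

B ≈ 469 μT

For an N-turn flat coil, B = Nμ₀IR²/[2(R²+z²)^(3/2)] with R = 0.0251 m, z = 0.0327 m.
B = 29 × 1.62×10⁻⁵ T = 4.69×10⁻⁴ T.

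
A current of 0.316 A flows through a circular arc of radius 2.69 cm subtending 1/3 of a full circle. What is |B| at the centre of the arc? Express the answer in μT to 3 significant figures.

B ≈ 2.46 μT

The Biot–Savart field of a circular arc at its centre is B = μ₀Iφ/(4πR), with φ = 2.094 rad.
B = (4π×10⁻⁷ × 0.316 × 2.094) / (4π × 0.0269) = 2.46×10⁻⁶ T.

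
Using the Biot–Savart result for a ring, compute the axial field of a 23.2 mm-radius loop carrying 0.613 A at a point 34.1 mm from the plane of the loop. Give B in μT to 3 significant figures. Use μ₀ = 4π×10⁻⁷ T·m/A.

B ≈ 2.95 μT

On the axis of a circular loop, B = μ₀IR² / [2(R²+z²)^(3/2)].
R² + z² = (0.0232)² + (0.0341)² = 0.001701 m², and (R²+z²)^(3/2) = 7.02×10⁻⁵ m³.
B = (4π×10⁻⁷ × 0.613 × 0.0005382) / (2 × 7.02×10⁻⁵) = 2.95×10⁻⁶ T.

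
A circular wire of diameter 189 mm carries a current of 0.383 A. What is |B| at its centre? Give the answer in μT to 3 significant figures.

At the centre of a circular loop the Biot–Savart law gives B = μ₀I/(2R) (so R = 0.0945 m).
B = (4π×10⁻⁷ × 0.383) / (2 × 0.0945) = 2.55×10⁻⁶ T.

B ≈ 2.55 μT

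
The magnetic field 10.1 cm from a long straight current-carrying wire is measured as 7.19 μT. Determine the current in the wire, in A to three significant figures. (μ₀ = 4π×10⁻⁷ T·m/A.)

For a long straight wire B = μ₀I/(2πd), so I = 2πdB/μ₀.
I = 2π × 0.101 × 7.19×10⁻⁶ / (4π×10⁻⁷) = 3.63 A.

I ≈ 3.63 A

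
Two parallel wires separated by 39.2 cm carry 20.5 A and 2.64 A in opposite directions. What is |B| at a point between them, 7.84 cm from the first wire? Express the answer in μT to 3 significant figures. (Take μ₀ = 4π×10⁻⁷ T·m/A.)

B ≈ 54.0 μT

Each long wire gives B = μ₀I/(2πd). Distances are d₁ = 0.0784 m and d₂ = 0.3136 m.
B₁ = 5.23×10⁻⁵ T, B₂ = 1.68×10⁻⁶ T.
Between antiparallel currents both contributions point the same way, so they add. B = B₁ + B₂ = 5.23×10⁻⁵ + 1.68×10⁻⁶ = 5.40×10⁻⁵ T.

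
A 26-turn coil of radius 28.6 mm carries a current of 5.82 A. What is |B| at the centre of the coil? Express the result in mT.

For an N-turn flat coil, B = Nμ₀I/(2R) with R = 0.0286 m.
B = 26 × 1.28×10⁻⁴ T = 3.32×10⁻³ T.

B ≈ 3.32 mT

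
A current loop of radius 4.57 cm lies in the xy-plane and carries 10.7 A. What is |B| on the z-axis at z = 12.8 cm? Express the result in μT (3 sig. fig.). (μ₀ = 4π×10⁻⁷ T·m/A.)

On the axis of a circular loop, B = μ₀IR² / [2(R²+z²)^(3/2)].
R² + z² = (0.0457)² + (0.128)² = 0.01847 m², and (R²+z²)^(3/2) = 2.51×10⁻³ m³.
B = (4π×10⁻⁷ × 10.7 × 0.002088) / (2 × 2.51×10⁻³) = 5.59×10⁻⁶ T.

B ≈ 5.59 μT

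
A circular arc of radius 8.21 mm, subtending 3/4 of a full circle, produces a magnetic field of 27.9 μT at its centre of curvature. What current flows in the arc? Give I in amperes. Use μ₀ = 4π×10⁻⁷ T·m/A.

For a circular arc, B = μ₀Iφ/(4πR) with φ in radians; here φ = 4.712 rad.
So I = 4πRB/(μ₀φ) = 4π × 0.00821 × 2.79×10⁻⁵ / (4π×10⁻⁷ × 4.712) = 0.486 A.

I ≈ 0.486 A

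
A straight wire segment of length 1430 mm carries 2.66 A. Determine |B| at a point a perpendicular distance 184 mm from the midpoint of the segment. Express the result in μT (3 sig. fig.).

For a finite straight segment, B = (μ₀I/4πd)(sinθ₁ + sinθ₂), where θ₁, θ₂ are the angles from the perpendicular to each end.
The perpendicular from the point meets the wire at its midpoint, so each end is L/2 = 0.715 m away along the wire.
sinθ₁ = 0.715/√(0.715²+0.184²) = 0.9684; sinθ₂ = 0.715/√(0.715²+0.184²) = 0.9684.
B = (4π×10⁻⁷ × 2.66) / (4π × 0.184) × (0.9684 + 0.9684) = 2.80×10⁻⁶ T.

B ≈ 2.80 μT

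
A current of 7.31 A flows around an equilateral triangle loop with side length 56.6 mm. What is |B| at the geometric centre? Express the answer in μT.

B ≈ 232 μT

Each side is a finite straight segment at perpendicular distance d = a/(2 tan(π/3)) = 0.01634 m from the centre, with end-angles ±π/3.
One side contributes B₁ = (μ₀I/4πd)·2 sin(π/3) = 7.75×10⁻⁵ T.
All 3 sides add in the same direction: B = 3 × 7.75×10⁻⁵ = 2.32×10⁻⁴ T.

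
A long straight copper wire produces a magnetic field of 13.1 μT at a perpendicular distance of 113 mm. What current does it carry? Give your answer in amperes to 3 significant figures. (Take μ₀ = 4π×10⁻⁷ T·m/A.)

I ≈ 7.40 A

For a long straight wire B = μ₀I/(2πd), so I = 2πdB/μ₀.
I = 2π × 0.113 × 1.31×10⁻⁵ / (4π×10⁻⁷) = 7.40 A.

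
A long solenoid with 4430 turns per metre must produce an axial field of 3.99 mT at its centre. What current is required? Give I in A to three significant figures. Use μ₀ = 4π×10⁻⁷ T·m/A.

Inside a long solenoid B = μ₀nI with n = 4430 m⁻¹, so I = B/(μ₀n).
I = 3.99×10⁻³ / (4π×10⁻⁷ × 4430) = 0.717 A.

I ≈ 0.717 A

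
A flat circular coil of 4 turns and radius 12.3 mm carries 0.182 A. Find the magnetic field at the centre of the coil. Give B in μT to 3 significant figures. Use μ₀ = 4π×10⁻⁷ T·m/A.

B ≈ 37.2 μT

For an N-turn flat coil, B = Nμ₀I/(2R) with R = 0.0123 m.
B = 4 × 9.30×10⁻⁶ T = 3.72×10⁻⁵ T.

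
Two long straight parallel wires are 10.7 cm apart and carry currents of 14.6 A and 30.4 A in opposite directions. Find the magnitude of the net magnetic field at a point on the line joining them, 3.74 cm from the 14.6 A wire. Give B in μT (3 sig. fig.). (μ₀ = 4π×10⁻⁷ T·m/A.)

Each long wire gives B = μ₀I/(2πd). Distances are d₁ = 0.0374 m and d₂ = 0.0696 m.
B₁ = 7.81×10⁻⁵ T, B₂ = 8.74×10⁻⁵ T.
Between antiparallel currents both contributions point the same way, so they add. B = B₁ + B₂ = 7.81×10⁻⁵ + 8.74×10⁻⁵ = 1.65×10⁻⁴ T.

B ≈ 165 μT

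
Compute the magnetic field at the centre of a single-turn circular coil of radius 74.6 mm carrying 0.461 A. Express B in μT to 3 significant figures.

At the centre of a circular loop the Biot–Savart law gives B = μ₀I/(2R).
B = (4π×10⁻⁷ × 0.461) / (2 × 0.0746) = 3.88×10⁻⁶ T.

B ≈ 3.88 μT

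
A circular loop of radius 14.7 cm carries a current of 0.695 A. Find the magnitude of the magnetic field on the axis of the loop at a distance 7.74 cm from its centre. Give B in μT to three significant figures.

B ≈ 2.06 μT

On the axis of a circular loop, B = μ₀IR² / [2(R²+z²)^(3/2)].
R² + z² = (0.147)² + (0.0774)² = 0.0276 m², and (R²+z²)^(3/2) = 4.59×10⁻³ m³.
B = (4π×10⁻⁷ × 0.695 × 0.02161) / (2 × 4.59×10⁻³) = 2.06×10⁻⁶ T.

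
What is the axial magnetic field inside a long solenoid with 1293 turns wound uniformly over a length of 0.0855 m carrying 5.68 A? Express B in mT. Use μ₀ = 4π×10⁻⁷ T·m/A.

Inside a long solenoid, B = μ₀nI with n = 1.512×10⁴ turns/m.
B = 4π×10⁻⁷ × 1.512×10⁴ × 5.68 = 0.108 T.

B ≈ 108 mT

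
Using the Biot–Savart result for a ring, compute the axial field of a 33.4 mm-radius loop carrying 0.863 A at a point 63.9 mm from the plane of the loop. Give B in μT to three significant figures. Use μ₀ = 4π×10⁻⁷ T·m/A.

B ≈ 1.61 μT

On the axis of a circular loop, B = μ₀IR² / [2(R²+z²)^(3/2)].
R² + z² = (0.0334)² + (0.0639)² = 0.005199 m², and (R²+z²)^(3/2) = 3.75×10⁻⁴ m³.
B = (4π×10⁻⁷ × 0.863 × 0.001116) / (2 × 3.75×10⁻⁴) = 1.61×10⁻⁶ T.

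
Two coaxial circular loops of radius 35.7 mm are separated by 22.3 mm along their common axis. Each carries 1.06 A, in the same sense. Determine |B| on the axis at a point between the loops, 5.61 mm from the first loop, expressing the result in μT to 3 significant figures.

B ≈ 31.9 μT

Each loop contributes B = μ₀IR²/[2(R²+z²)^(3/2)] on the axis, with z measured from that loop.
Loop 1 (z = 0.00561 m): B₁ = 1.80×10⁻⁵ T. Loop 2 (z = 0.01669 m): B₂ = 1.39×10⁻⁵ T.
The fields add: B = B₁ + B₂ = 3.19×10⁻⁵ T.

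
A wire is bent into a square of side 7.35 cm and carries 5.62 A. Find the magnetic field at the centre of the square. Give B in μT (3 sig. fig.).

B ≈ 86.5 μT

Each side is a finite straight segment at perpendicular distance d = a/(2 tan(π/4)) = 0.03675 m from the centre, with end-angles ±π/4.
One side contributes B₁ = (μ₀I/4πd)·2 sin(π/4) = 2.16×10⁻⁵ T.
All 4 sides add in the same direction: B = 4 × 2.16×10⁻⁵ = 8.65×10⁻⁵ T.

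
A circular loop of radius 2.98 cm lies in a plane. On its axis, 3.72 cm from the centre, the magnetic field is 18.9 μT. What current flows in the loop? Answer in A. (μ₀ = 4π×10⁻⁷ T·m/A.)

I ≈ 3.67 A

On the axis of a loop, B = μ₀IR²/[2(R²+z²)^(3/2)], so I = 2B(R²+z²)^(3/2)/(μ₀R²).
R² + z² = 0.000888 + 0.001384 = 0.002272 m²; raised to 3/2 gives 1.08×10⁻⁴ m³.
I = 2 × 1.89×10⁻⁵ × 1.08×10⁻⁴ / (1.26×10⁻⁶ × 0.000888) = 3.67 A.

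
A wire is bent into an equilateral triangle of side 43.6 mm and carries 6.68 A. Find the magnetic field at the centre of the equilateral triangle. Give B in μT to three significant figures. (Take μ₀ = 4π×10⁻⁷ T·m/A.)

Each side is a finite straight segment at perpendicular distance d = a/(2 tan(π/3)) = 0.01259 m from the centre, with end-angles ±π/3.
One side contributes B₁ = (μ₀I/4πd)·2 sin(π/3) = 9.19×10⁻⁵ T.
All 3 sides add in the same direction: B = 3 × 9.19×10⁻⁵ = 2.76×10⁻⁴ T.

B ≈ 276 μT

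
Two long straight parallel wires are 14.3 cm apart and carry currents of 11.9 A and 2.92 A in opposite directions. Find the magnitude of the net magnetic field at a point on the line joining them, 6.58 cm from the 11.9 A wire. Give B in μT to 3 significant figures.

Each long wire gives B = μ₀I/(2πd). Distances are d₁ = 0.0658 m and d₂ = 0.0772 m.
B₁ = 3.62×10⁻⁵ T, B₂ = 7.56×10⁻⁶ T.
Between antiparallel currents both contributions point the same way, so they add. B = B₁ + B₂ = 3.62×10⁻⁵ + 7.56×10⁻⁶ = 4.37×10⁻⁵ T.

B ≈ 43.7 μT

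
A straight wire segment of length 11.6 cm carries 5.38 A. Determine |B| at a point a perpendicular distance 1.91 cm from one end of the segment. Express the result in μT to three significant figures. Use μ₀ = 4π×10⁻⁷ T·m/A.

For a finite straight segment, B = (μ₀I/4πd)(sinθ₁ + sinθ₂), where θ₁, θ₂ are the angles from the perpendicular to each end.
The perpendicular foot is at one end, so the two end-offsets along the wire are 0 and L = 0.116 m.
sinθ₁ = 0/√(0²+0.0191²) = 0.0000; sinθ₂ = 0.116/√(0.116²+0.0191²) = 0.9867.
B = (4π×10⁻⁷ × 5.38) / (4π × 0.0191) × (0.0000 + 0.9867) = 2.78×10⁻⁵ T.

B ≈ 27.8 μT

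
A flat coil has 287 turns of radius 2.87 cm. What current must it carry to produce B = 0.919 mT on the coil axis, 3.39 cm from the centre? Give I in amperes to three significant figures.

I ≈ 0.542 A

For an N-turn coil, B = Nμ₀IR²/[2(R²+z²)^(3/2)] with R = 0.0287 m, z = 0.0339 m, so I = 2B(R²+z²)^(3/2)/(Nμ₀R²) = 2 × 9.19×10⁻⁴ × 8.76×10⁻⁵ / (287 × 4π×10⁻⁷ × 0.0008237) = 0.542 A.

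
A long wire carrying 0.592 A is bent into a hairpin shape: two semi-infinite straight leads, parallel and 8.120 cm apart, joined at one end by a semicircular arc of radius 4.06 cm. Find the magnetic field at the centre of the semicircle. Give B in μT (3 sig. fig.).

B ≈ 7.50 μT

The semicircular arc contributes B_arc = μ₀I·π/(4πR) = μ₀I/(4R) = 4.58×10⁻⁶ T.
Each semi-infinite lead is at perpendicular distance R = 0.0406 m from the centre, with the perpendicular foot at its near end, so it contributes μ₀I/(4πR); both point the same way, together 2.92×10⁻⁶ T.
Arc and leads all point the same direction: B = 4.58×10⁻⁶ + 2.92×10⁻⁶ = 7.50×10⁻⁶ T.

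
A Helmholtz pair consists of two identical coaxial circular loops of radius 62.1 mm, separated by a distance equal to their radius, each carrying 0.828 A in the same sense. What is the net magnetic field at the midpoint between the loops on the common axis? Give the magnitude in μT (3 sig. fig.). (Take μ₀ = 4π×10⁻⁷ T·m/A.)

B ≈ 12.0 μT

Each loop contributes B = μ₀IR²/[2(R²+z²)^(3/2)] on the axis, with z measured from that loop.
Loop 1 (z = 0.03105 m): B₁ = 5.99×10⁻⁶ T. Loop 2 (z = 0.03105 m): B₂ = 5.99×10⁻⁶ T.
The fields add: B = B₁ + B₂ = 1.20×10⁻⁵ T.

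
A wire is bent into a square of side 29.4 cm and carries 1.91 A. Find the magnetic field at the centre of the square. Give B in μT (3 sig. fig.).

B ≈ 7.35 μT

Each side is a finite straight segment at perpendicular distance d = a/(2 tan(π/4)) = 0.147 m from the centre, with end-angles ±π/4.
One side contributes B₁ = (μ₀I/4πd)·2 sin(π/4) = 1.84×10⁻⁶ T.
All 4 sides add in the same direction: B = 4 × 1.84×10⁻⁶ = 7.35×10⁻⁶ T.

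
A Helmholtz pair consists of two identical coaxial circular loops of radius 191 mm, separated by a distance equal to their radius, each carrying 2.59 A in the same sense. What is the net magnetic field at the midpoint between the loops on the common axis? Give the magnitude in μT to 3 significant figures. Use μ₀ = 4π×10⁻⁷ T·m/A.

B ≈ 12.2 μT

Each loop contributes B = μ₀IR²/[2(R²+z²)^(3/2)] on the axis, with z measured from that loop.
Loop 1 (z = 0.0955 m): B₁ = 6.10×10⁻⁶ T. Loop 2 (z = 0.0955 m): B₂ = 6.10×10⁻⁶ T.
The fields add: B = B₁ + B₂ = 1.22×10⁻⁵ T.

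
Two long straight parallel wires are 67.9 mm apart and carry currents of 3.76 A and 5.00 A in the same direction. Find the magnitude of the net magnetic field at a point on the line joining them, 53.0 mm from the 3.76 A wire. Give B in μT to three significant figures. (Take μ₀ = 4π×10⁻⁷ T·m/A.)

Each long wire gives B = μ₀I/(2πd). Distances are d₁ = 0.053 m and d₂ = 0.0149 m.
B₁ = 1.42×10⁻⁵ T, B₂ = 6.71×10⁻⁵ T.
Between parallel currents the two contributions point in opposite directions, so they subtract. B = |B₁ − B₂| = |1.42×10⁻⁵ − 6.71×10⁻⁵| = 5.29×10⁻⁵ T.

B ≈ 52.9 μT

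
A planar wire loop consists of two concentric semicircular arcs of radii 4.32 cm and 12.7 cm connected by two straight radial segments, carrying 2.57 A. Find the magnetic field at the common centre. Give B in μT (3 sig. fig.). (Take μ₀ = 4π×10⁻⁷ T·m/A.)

B ≈ 12.3 μT

The radial connectors point toward the centre, so dl × r̂ = 0 and they contribute nothing.
Each semicircle gives μ₀I/(4R): inner arc 1.87×10⁻⁵ T, outer arc 6.36×10⁻⁶ T.
The two arcs carry current in opposite angular senses, so their fields oppose: B = |1.87×10⁻⁵ − 6.36×10⁻⁶| = 1.23×10⁻⁵ T.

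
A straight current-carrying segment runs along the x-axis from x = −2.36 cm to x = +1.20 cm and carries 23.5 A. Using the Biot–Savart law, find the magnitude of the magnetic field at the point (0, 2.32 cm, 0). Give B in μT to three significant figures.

B ≈ 119 μT

For a finite straight segment, B = (μ₀I/4πd)(sinθ₁ + sinθ₂), where θ₁, θ₂ are the angles from the perpendicular to each end.
The perpendicular distance is d = 0.0232 m; the end-offsets along the wire are a = 0.0236 m and b = 0.012 m.
sinθ₁ = 0.0236/√(0.0236²+0.0232²) = 0.7131; sinθ₂ = 0.012/√(0.012²+0.0232²) = 0.4594.
B = (4π×10⁻⁷ × 23.5) / (4π × 0.0232) × (0.7131 + 0.4594) = 1.19×10⁻⁴ T.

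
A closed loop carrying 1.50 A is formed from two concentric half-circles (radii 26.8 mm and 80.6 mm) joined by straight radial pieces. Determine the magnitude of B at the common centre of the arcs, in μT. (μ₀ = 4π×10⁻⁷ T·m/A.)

The radial connectors point toward the centre, so dl × r̂ = 0 and they contribute nothing.
Each semicircle gives μ₀I/(4R): inner arc 1.76×10⁻⁵ T, outer arc 5.85×10⁻⁶ T.
The two arcs carry current in opposite angular senses, so their fields oppose: B = |1.76×10⁻⁵ − 5.85×10⁻⁶| = 1.17×10⁻⁵ T.

B ≈ 11.7 μT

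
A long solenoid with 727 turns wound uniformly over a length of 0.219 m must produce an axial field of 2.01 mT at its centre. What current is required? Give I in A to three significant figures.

Inside a long solenoid B = μ₀nI with n = 3320 m⁻¹, so I = B/(μ₀n).
I = 2.01×10⁻³ / (4π×10⁻⁷ × 3320) = 0.482 A.

I ≈ 0.482 A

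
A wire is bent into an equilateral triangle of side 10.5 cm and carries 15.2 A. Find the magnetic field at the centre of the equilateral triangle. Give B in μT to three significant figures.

B ≈ 261 μT

Each side is a finite straight segment at perpendicular distance d = a/(2 tan(π/3)) = 0.03031 m from the centre, with end-angles ±π/3.
One side contributes B₁ = (μ₀I/4πd)·2 sin(π/3) = 8.69×10⁻⁵ T.
All 3 sides add in the same direction: B = 3 × 8.69×10⁻⁵ = 2.61×10⁻⁴ T.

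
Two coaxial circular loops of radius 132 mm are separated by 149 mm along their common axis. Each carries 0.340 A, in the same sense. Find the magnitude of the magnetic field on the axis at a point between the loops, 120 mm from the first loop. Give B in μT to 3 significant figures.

B ≈ 2.16 μT

Each loop contributes B = μ₀IR²/[2(R²+z²)^(3/2)] on the axis, with z measured from that loop.
Loop 1 (z = 0.12 m): B₁ = 6.56×10⁻⁷ T. Loop 2 (z = 0.029 m): B₂ = 1.51×10⁻⁶ T.
The fields add: B = B₁ + B₂ = 2.16×10⁻⁶ T.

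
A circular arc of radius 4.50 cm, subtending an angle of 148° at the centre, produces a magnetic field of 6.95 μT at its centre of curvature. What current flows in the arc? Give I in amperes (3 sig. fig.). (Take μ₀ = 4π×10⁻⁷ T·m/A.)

I ≈ 1.21 A

For a circular arc, B = μ₀Iφ/(4πR) with φ in radians; here φ = 2.583 rad.
So I = 4πRB/(μ₀φ) = 4π × 0.045 × 6.95×10⁻⁶ / (4π×10⁻⁷ × 2.583) = 1.21 A.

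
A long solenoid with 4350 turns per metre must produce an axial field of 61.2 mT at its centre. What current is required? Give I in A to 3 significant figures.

Inside a long solenoid B = μ₀nI with n = 4350 m⁻¹, so I = B/(μ₀n).
I = 6.12×10⁻² / (4π×10⁻⁷ × 4350) = 11.2 A.

I ≈ 11.2 A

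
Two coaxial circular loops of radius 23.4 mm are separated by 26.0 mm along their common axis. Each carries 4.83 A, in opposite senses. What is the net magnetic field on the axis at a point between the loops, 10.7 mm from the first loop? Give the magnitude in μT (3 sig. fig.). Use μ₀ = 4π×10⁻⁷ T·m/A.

B ≈ 21.5 μT

Each loop contributes B = μ₀IR²/[2(R²+z²)^(3/2)] on the axis, with z measured from that loop.
Loop 1 (z = 0.0107 m): B₁ = 9.75×10⁻⁵ T. Loop 2 (z = 0.0153 m): B₂ = 7.60×10⁻⁵ T.
The fields oppose: B = |B₁ − B₂| = 2.15×10⁻⁵ T.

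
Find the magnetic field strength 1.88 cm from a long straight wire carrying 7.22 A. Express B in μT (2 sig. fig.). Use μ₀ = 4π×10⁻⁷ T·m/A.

B ≈ 77 μT

For an infinitely long straight wire, B = μ₀I/(2πd).
B = (4π×10⁻⁷ × 7.22) / (2π × 0.0188) = 7.68×10⁻⁵ T.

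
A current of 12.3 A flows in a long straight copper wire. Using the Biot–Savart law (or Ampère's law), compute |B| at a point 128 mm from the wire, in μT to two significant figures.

B ≈ 19 μT

For an infinitely long straight wire, B = μ₀I/(2πd).
B = (4π×10⁻⁷ × 12.3) / (2π × 0.128) = 1.92×10⁻⁵ T.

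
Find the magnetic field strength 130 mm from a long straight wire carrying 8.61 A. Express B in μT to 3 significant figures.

For an infinitely long straight wire, B = μ₀I/(2πd).
B = (4π×10⁻⁷ × 8.61) / (2π × 0.13) = 1.32×10⁻⁵ T.

B ≈ 13.2 μT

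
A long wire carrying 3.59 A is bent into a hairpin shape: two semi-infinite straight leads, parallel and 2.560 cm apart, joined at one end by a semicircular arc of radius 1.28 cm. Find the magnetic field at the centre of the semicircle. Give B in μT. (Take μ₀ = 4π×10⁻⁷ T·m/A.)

The semicircular arc contributes B_arc = μ₀I·π/(4πR) = μ₀I/(4R) = 8.81×10⁻⁵ T.
Each semi-infinite lead is at perpendicular distance R = 0.0128 m from the centre, with the perpendicular foot at its near end, so it contributes μ₀I/(4πR); both point the same way, together 5.61×10⁻⁵ T.
Arc and leads all point the same direction: B = 8.81×10⁻⁵ + 5.61×10⁻⁵ = 1.44×10⁻⁴ T.

B ≈ 144 μT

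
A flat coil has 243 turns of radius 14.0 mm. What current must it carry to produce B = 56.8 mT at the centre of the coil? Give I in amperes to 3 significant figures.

I ≈ 5.21 A

For an N-turn coil, B = Nμ₀I/(2R) with R = 0.014 m, so I = 2RB/(Nμ₀) = 2 × 0.014 × 5.68×10⁻² / (243 × 4π×10⁻⁷) = 5.21 A.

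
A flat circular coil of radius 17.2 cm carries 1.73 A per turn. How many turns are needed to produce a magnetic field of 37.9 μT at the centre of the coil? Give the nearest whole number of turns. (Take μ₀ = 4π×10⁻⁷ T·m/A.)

For an N-turn coil, B = Nμ₀I/(2R). A single turn gives B₁ = 6.32×10⁻⁶ T with R = 0.172 m.
N = B/B₁ = 3.79×10⁻⁵ / 6.32×10⁻⁶ = 6.00.

N = 6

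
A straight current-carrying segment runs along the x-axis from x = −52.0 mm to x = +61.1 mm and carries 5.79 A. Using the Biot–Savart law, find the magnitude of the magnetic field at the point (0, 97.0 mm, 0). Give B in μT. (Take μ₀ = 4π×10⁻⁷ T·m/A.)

For a finite straight segment, B = (μ₀I/4πd)(sinθ₁ + sinθ₂), where θ₁, θ₂ are the angles from the perpendicular to each end.
The perpendicular distance is d = 0.097 m; the end-offsets along the wire are a = 0.052 m and b = 0.0611 m.
sinθ₁ = 0.052/√(0.052²+0.097²) = 0.4725; sinθ₂ = 0.0611/√(0.0611²+0.097²) = 0.5330.
B = (4π×10⁻⁷ × 5.79) / (4π × 0.097) × (0.4725 + 0.5330) = 6.00×10⁻⁶ T.

B ≈ 6.00 μT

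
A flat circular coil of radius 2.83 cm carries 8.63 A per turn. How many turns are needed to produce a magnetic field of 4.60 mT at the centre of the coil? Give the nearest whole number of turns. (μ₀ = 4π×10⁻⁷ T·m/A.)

For an N-turn coil, B = Nμ₀I/(2R). A single turn gives B₁ = 1.92×10⁻⁴ T with R = 0.0283 m.
N = B/B₁ = 4.60×10⁻³ / 1.92×10⁻⁴ = 24.01.

N = 24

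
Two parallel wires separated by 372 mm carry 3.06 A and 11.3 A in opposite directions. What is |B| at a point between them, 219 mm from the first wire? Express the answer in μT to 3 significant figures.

B ≈ 17.6 μT

Each long wire gives B = μ₀I/(2πd). Distances are d₁ = 0.219 m and d₂ = 0.153 m.
B₁ = 2.79×10⁻⁶ T, B₂ = 1.48×10⁻⁵ T.
Between antiparallel currents both contributions point the same way, so they add. B = B₁ + B₂ = 2.79×10⁻⁶ + 1.48×10⁻⁵ = 1.76×10⁻⁵ T.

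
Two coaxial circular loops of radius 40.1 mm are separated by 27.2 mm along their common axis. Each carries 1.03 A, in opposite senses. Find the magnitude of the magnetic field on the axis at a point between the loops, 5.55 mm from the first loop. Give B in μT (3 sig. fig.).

B ≈ 4.69 μT

Each loop contributes B = μ₀IR²/[2(R²+z²)^(3/2)] on the axis, with z measured from that loop.
Loop 1 (z = 0.00555 m): B₁ = 1.57×10⁻⁵ T. Loop 2 (z = 0.02165 m): B₂ = 1.10×10⁻⁵ T.
The fields oppose: B = |B₁ − B₂| = 4.69×10⁻⁶ T.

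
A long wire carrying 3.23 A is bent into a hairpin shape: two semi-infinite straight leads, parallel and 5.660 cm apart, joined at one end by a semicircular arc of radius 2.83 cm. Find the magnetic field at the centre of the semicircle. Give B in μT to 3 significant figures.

B ≈ 58.7 μT

The semicircular arc contributes B_arc = μ₀I·π/(4πR) = μ₀I/(4R) = 3.59×10⁻⁵ T.
Each semi-infinite lead is at perpendicular distance R = 0.0283 m from the centre, with the perpendicular foot at its near end, so it contributes μ₀I/(4πR); both point the same way, together 2.28×10⁻⁵ T.
Arc and leads all point the same direction: B = 3.59×10⁻⁵ + 2.28×10⁻⁵ = 5.87×10⁻⁵ T.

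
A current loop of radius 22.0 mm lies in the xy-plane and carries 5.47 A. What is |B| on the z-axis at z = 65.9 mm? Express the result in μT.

B ≈ 4.96 μT

On the axis of a circular loop, B = μ₀IR² / [2(R²+z²)^(3/2)].
R² + z² = (0.022)² + (0.0659)² = 0.004827 m², and (R²+z²)^(3/2) = 3.35×10⁻⁴ m³.
B = (4π×10⁻⁷ × 5.47 × 0.000484) / (2 × 3.35×10⁻⁴) = 4.96×10⁻⁶ T.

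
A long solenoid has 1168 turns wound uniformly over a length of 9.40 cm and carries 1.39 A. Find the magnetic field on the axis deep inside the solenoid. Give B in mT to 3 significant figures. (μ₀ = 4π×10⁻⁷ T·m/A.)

B ≈ 21.7 mT

Inside a long solenoid, B = μ₀nI with n = 1.243×10⁴ turns/m.
B = 4π×10⁻⁷ × 1.243×10⁴ × 1.39 = 2.17×10⁻² T.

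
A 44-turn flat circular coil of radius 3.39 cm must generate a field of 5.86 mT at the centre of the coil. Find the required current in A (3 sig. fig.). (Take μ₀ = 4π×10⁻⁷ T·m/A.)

I ≈ 7.19 A

For an N-turn coil, B = Nμ₀I/(2R) with R = 0.0339 m, so I = 2RB/(Nμ₀) = 2 × 0.0339 × 5.86×10⁻³ / (44 × 4π×10⁻⁷) = 7.19 A.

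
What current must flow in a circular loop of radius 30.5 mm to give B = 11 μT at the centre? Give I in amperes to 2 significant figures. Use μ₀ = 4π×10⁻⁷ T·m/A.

I ≈ 0.53 A

At the centre of a circular loop B = μ₀I/(2R), so I = 2RB/μ₀.
With R = 0.0305 m, I = 2 × 0.0305 × 1.10×10⁻⁵ / (4π×10⁻⁷) = 0.534 A.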